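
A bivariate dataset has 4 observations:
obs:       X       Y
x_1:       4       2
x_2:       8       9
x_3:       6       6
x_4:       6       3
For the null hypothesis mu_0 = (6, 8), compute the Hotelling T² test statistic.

Step 1 — sample mean vector:
  mean(X) = (4 + 8 + 6 + 6) / 4 = 24/4 = 6
  mean(Y) = (2 + 9 + 6 + 3) / 4 = 20/4 = 5
  x̄ = (6, 5),  deviation x̄ - mu_0 = (6, 5) - (6, 8) = (0, -3).

Step 2 — sample covariance matrix, S[i,j] = (1/(n-1)) · Σ_k (x_{k,i} - mean_i) · (x_{k,j} - mean_j), divisor n-1 = 3:
  S[X,X] = ((-2)·(-2) + (2)·(2) + (0)·(0) + (0)·(0)) / 3 = 8/3 = 2.6667
  S[X,Y] = ((-2)·(-3) + (2)·(4) + (0)·(1) + (0)·(-2)) / 3 = 14/3 = 4.6667
  S[Y,Y] = ((-3)·(-3) + (4)·(4) + (1)·(1) + (-2)·(-2)) / 3 = 30/3 = 10
  S = [[2.6667, 4.6667],
 [4.6667, 10]].

Step 3 — invert S. det(S) = 2.6667·10 - (4.6667)² = 4.8889.
  S^{-1} = (1/det) · [[d, -b], [-b, a]] = [[2.0455, -0.9545],
 [-0.9545, 0.5455]].

Step 4 — quadratic form (x̄ - mu_0)^T · S^{-1} · (x̄ - mu_0):
  S^{-1} · (x̄ - mu_0) = (2.8636, -1.6364),
  (x̄ - mu_0)^T · [...] = (0)·(2.8636) + (-3)·(-1.6364) = 4.9091.

Step 5 — scale by n: T² = 4 · 4.9091 = 19.6364.

T² ≈ 19.6364


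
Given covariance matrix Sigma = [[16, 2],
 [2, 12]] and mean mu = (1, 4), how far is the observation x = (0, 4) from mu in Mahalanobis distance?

Step 1 — centre the observation: (x - mu) = (-1, 0).

Step 2 — invert Sigma. det(Sigma) = 16·12 - (2)² = 188.
  Sigma^{-1} = (1/det) · [[d, -b], [-b, a]] = [[0.0638, -0.0106],
 [-0.0106, 0.0851]].

Step 3 — form the quadratic (x - mu)^T · Sigma^{-1} · (x - mu):
  Sigma^{-1} · (x - mu) = (-0.0638, 0.0106).
  (x - mu)^T · [Sigma^{-1} · (x - mu)] = (-1)·(-0.0638) + (0)·(0.0106) = 0.0638.

Step 4 — take square root: d = √(0.0638) ≈ 0.2526.

d(x, mu) = √(0.0638) ≈ 0.2526


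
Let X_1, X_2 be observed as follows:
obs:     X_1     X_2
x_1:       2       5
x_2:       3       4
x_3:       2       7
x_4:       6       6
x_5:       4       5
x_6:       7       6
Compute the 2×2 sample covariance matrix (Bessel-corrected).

Step 1 — column means:
  mean(X_1) = (2 + 3 + 2 + 6 + 4 + 7) / 6 = 24/6 = 4
  mean(X_2) = (5 + 4 + 7 + 6 + 5 + 6) / 6 = 33/6 = 5.5

Step 2 — sample covariance S[i,j] = (1/(n-1)) · Σ_k (x_{k,i} - mean_i) · (x_{k,j} - mean_j), with n-1 = 5.
  S[X_1,X_1] = ((-2)·(-2) + (-1)·(-1) + (-2)·(-2) + (2)·(2) + (0)·(0) + (3)·(3)) / 5 = 22/5 = 4.4
  S[X_1,X_2] = ((-2)·(-0.5) + (-1)·(-1.5) + (-2)·(1.5) + (2)·(0.5) + (0)·(-0.5) + (3)·(0.5)) / 5 = 2/5 = 0.4
  S[X_2,X_2] = ((-0.5)·(-0.5) + (-1.5)·(-1.5) + (1.5)·(1.5) + (0.5)·(0.5) + (-0.5)·(-0.5) + (0.5)·(0.5)) / 5 = 5.5/5 = 1.1

S is symmetric (S[j,i] = S[i,j]). Assembling:

S = [[4.4, 0.4],
 [0.4, 1.1]]


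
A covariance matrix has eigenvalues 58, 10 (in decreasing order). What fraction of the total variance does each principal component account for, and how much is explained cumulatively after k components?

Step 1 — total variance = trace(Sigma) = Σ λ_i = 58 + 10 = 68.

Step 2 — fraction explained by component i = λ_i / Σ λ:
  PC1: 58/68 = 0.8529
  PC2: 10/68 = 0.1471

Step 3 — cumulative fraction after k components = (λ_1 + ... + λ_k) / Σ λ:
  k = 1: 58/68 = 0.8529
  k = 2: (58 + 10)/68 = 68/68 = 1

Summary (fraction, with percent):

explained: PC1 0.8529 (85.29%), PC2 0.1471 (14.71%);  cumulative: 0.8529, 1


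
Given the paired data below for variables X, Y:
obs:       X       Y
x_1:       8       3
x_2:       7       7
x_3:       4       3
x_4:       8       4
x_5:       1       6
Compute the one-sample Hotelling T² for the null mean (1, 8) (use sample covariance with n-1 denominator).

Step 1 — sample mean vector:
  mean(X) = (8 + 7 + 4 + 8 + 1) / 5 = 28/5 = 5.6
  mean(Y) = (3 + 7 + 3 + 4 + 6) / 5 = 23/5 = 4.6
  x̄ = (5.6, 4.6),  deviation x̄ - mu_0 = (5.6, 4.6) - (1, 8) = (4.6, -3.4).

Step 2 — sample covariance matrix, S[i,j] = (1/(n-1)) · Σ_k (x_{k,i} - mean_i) · (x_{k,j} - mean_j), divisor n-1 = 4:
  S[X,X] = ((2.4)·(2.4) + (1.4)·(1.4) + (-1.6)·(-1.6) + (2.4)·(2.4) + (-4.6)·(-4.6)) / 4 = 37.2/4 = 9.3
  S[X,Y] = ((2.4)·(-1.6) + (1.4)·(2.4) + (-1.6)·(-1.6) + (2.4)·(-0.6) + (-4.6)·(1.4)) / 4 = -5.8/4 = -1.45
  S[Y,Y] = ((-1.6)·(-1.6) + (2.4)·(2.4) + (-1.6)·(-1.6) + (-0.6)·(-0.6) + (1.4)·(1.4)) / 4 = 13.2/4 = 3.3
  S = [[9.3, -1.45],
 [-1.45, 3.3]].

Step 3 — invert S. det(S) = 9.3·3.3 - (-1.45)² = 28.5875.
  S^{-1} = (1/det) · [[d, -b], [-b, a]] = [[0.1154, 0.0507],
 [0.0507, 0.3253]].

Step 4 — quadratic form (x̄ - mu_0)^T · S^{-1} · (x̄ - mu_0):
  S^{-1} · (x̄ - mu_0) = (0.3585, -0.8728),
  (x̄ - mu_0)^T · [...] = (4.6)·(0.3585) + (-3.4)·(-0.8728) = 4.6167.

Step 5 — scale by n: T² = 5 · 4.6167 = 23.0835.

T² ≈ 23.0835


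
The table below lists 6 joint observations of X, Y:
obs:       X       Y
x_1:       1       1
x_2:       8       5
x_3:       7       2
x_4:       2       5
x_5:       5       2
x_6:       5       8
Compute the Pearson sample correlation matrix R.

Step 1 — column means:
  mean(X) = (1 + 8 + 7 + 2 + 5 + 5) / 6 = 28/6 = 4.6667
  mean(Y) = (1 + 5 + 2 + 5 + 2 + 8) / 6 = 23/6 = 3.8333

Step 2 — sample variances and covariances s[i,j] = (1/(n-1)) · Σ_k (x_{k,i} - mean_i) · (x_{k,j} - mean_j), with n-1 = 5:
  s[X,X] = ((-3.6667)·(-3.6667) + (3.3333)·(3.3333) + (2.3333)·(2.3333) + (-2.6667)·(-2.6667) + (0.3333)·(0.3333) + (0.3333)·(0.3333)) / 5 = 37.3333/5 = 7.4667
  s[X,Y] = ((-3.6667)·(-2.8333) + (3.3333)·(1.1667) + (2.3333)·(-1.8333) + (-2.6667)·(1.1667) + (0.3333)·(-1.8333) + (0.3333)·(4.1667)) / 5 = 7.6667/5 = 1.5333
  s[Y,Y] = ((-2.8333)·(-2.8333) + (1.1667)·(1.1667) + (-1.8333)·(-1.8333) + (1.1667)·(1.1667) + (-1.8333)·(-1.8333) + (4.1667)·(4.1667)) / 5 = 34.8333/5 = 6.9667
  Sample standard deviations s_i = √(s[i,i]):
  s(X) = √(7.4667) = 2.7325
  s(Y) = √(6.9667) = 2.6394

Step 3 — r_{ij} = s_{ij} / (s_i · s_j):
  r[X,X] = 1 (diagonal).
  r[X,Y] = 1.5333 / (2.7325 · 2.6394) = 1.5333 / 7.2123 = 0.2126
  r[Y,Y] = 1 (diagonal).

R is symmetric with unit diagonal. Assembling:

R = [[1, 0.2126],
 [0.2126, 1]]


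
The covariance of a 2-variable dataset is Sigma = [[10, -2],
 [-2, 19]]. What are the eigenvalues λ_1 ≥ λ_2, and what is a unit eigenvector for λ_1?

Step 1 — characteristic polynomial of 2×2 Sigma:
  det(Sigma - λI) = λ² - trace · λ + det = 0.
  trace = 10 + 19 = 29, det = 10·19 - (-2)² = 186.
Step 2 — discriminant:
  Δ = trace² - 4·det = 841 - 744 = 97.
Step 3 — eigenvalues:
  λ = (trace ± √Δ)/2 = (29 ± 9.8489)/2,
  λ_1 = 19.4244,  λ_2 = 9.5756.

Step 4 — unit eigenvector for λ_1: solve (Sigma - λ_1 I)v = 0. First row:
  (10 - 19.4244)·v_x + (-2)·v_y = 0, i.e. (-9.4244)·v_x + (-2)·v_y = 0,
  so v ∝ (b, λ_1 - a) = (-2, 9.4244); multiply by -1 so the first entry is positive: u = (2, -9.4244).
  ||u|| = √((2)² + (-9.4244)²) = √(92.8199) ≈ 9.6343,
  v_1 = u/||u|| ≈ (0.2076, -0.9782) (||v_1|| = 1).

λ_1 = 19.4244,  λ_2 = 9.5756;  v_1 ≈ (0.2076, -0.9782)


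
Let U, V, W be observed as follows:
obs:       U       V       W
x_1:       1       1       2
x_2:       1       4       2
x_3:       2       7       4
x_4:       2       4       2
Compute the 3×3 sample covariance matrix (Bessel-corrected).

Step 1 — column means:
  mean(U) = (1 + 1 + 2 + 2) / 4 = 6/4 = 1.5
  mean(V) = (1 + 4 + 7 + 4) / 4 = 16/4 = 4
  mean(W) = (2 + 2 + 4 + 2) / 4 = 10/4 = 2.5

Step 2 — sample covariance S[i,j] = (1/(n-1)) · Σ_k (x_{k,i} - mean_i) · (x_{k,j} - mean_j), with n-1 = 3.
  S[U,U] = ((-0.5)·(-0.5) + (-0.5)·(-0.5) + (0.5)·(0.5) + (0.5)·(0.5)) / 3 = 1/3 = 0.3333
  S[U,V] = ((-0.5)·(-3) + (-0.5)·(0) + (0.5)·(3) + (0.5)·(0)) / 3 = 3/3 = 1
  S[U,W] = ((-0.5)·(-0.5) + (-0.5)·(-0.5) + (0.5)·(1.5) + (0.5)·(-0.5)) / 3 = 1/3 = 0.3333
  S[V,V] = ((-3)·(-3) + (0)·(0) + (3)·(3) + (0)·(0)) / 3 = 18/3 = 6
  S[V,W] = ((-3)·(-0.5) + (0)·(-0.5) + (3)·(1.5) + (0)·(-0.5)) / 3 = 6/3 = 2
  S[W,W] = ((-0.5)·(-0.5) + (-0.5)·(-0.5) + (1.5)·(1.5) + (-0.5)·(-0.5)) / 3 = 3/3 = 1

S is symmetric (S[j,i] = S[i,j]). Assembling:

S = [[0.3333, 1, 0.3333],
 [1, 6, 2],
 [0.3333, 2, 1]]


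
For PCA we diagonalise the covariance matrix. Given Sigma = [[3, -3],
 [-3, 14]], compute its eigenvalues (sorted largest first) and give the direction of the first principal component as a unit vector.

Step 1 — characteristic polynomial of 2×2 Sigma:
  det(Sigma - λI) = λ² - trace · λ + det = 0.
  trace = 3 + 14 = 17, det = 3·14 - (-3)² = 33.
Step 2 — discriminant:
  Δ = trace² - 4·det = 289 - 132 = 157.
Step 3 — eigenvalues:
  λ = (trace ± √Δ)/2 = (17 ± 12.53)/2,
  λ_1 = 14.765,  λ_2 = 2.235.

Step 4 — unit eigenvector for λ_1: solve (Sigma - λ_1 I)v = 0. First row:
  (3 - 14.765)·v_x + (-3)·v_y = 0, i.e. (-11.765)·v_x + (-3)·v_y = 0,
  so v ∝ (b, λ_1 - a) = (-3, 11.765); multiply by -1 so the first entry is positive: u = (3, -11.765).
  ||u|| = √((3)² + (-11.765)²) = √(147.4148) ≈ 12.1414,
  v_1 = u/||u|| ≈ (0.2471, -0.969) (||v_1|| = 1).

λ_1 = 14.765,  λ_2 = 2.235;  v_1 ≈ (0.2471, -0.969)


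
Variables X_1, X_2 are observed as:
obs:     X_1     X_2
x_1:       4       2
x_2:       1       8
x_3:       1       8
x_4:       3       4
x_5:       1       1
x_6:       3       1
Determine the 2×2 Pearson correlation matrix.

Step 1 — column means:
  mean(X_1) = (4 + 1 + 1 + 3 + 1 + 3) / 6 = 13/6 = 2.1667
  mean(X_2) = (2 + 8 + 8 + 4 + 1 + 1) / 6 = 24/6 = 4

Step 2 — sample variances and covariances s[i,j] = (1/(n-1)) · Σ_k (x_{k,i} - mean_i) · (x_{k,j} - mean_j), with n-1 = 5:
  s[X_1,X_1] = ((1.8333)·(1.8333) + (-1.1667)·(-1.1667) + (-1.1667)·(-1.1667) + (0.8333)·(0.8333) + (-1.1667)·(-1.1667) + (0.8333)·(0.8333)) / 5 = 8.8333/5 = 1.7667
  s[X_1,X_2] = ((1.8333)·(-2) + (-1.1667)·(4) + (-1.1667)·(4) + (0.8333)·(0) + (-1.1667)·(-3) + (0.8333)·(-3)) / 5 = -12/5 = -2.4
  s[X_2,X_2] = ((-2)·(-2) + (4)·(4) + (4)·(4) + (0)·(0) + (-3)·(-3) + (-3)·(-3)) / 5 = 54/5 = 10.8
  Sample standard deviations s_i = √(s[i,i]):
  s(X_1) = √(1.7667) = 1.3292
  s(X_2) = √(10.8) = 3.2863

Step 3 — r_{ij} = s_{ij} / (s_i · s_j):
  r[X_1,X_1] = 1 (diagonal).
  r[X_1,X_2] = -2.4 / (1.3292 · 3.2863) = -2.4 / 4.3681 = -0.5494
  r[X_2,X_2] = 1 (diagonal).

R is symmetric with unit diagonal. Assembling:

R = [[1, -0.5494],
 [-0.5494, 1]]


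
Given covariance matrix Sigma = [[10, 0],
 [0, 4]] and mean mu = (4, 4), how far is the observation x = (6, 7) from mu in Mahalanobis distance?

Step 1 — centre the observation: (x - mu) = (2, 3).

Step 2 — invert Sigma. det(Sigma) = 10·4 - (0)² = 40.
  Sigma^{-1} = (1/det) · [[d, -b], [-b, a]] = [[0.1, 0],
 [0, 0.25]].

Step 3 — form the quadratic (x - mu)^T · Sigma^{-1} · (x - mu):
  Sigma^{-1} · (x - mu) = (0.2, 0.75).
  (x - mu)^T · [Sigma^{-1} · (x - mu)] = (2)·(0.2) + (3)·(0.75) = 2.65.

Step 4 — take square root: d = √(2.65) ≈ 1.6279.

d(x, mu) = √(2.65) ≈ 1.6279


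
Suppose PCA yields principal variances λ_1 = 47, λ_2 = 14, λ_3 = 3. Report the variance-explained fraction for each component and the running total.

Step 1 — total variance = trace(Sigma) = Σ λ_i = 47 + 14 + 3 = 64.

Step 2 — fraction explained by component i = λ_i / Σ λ:
  PC1: 47/64 = 0.7344
  PC2: 14/64 = 0.2188
  PC3: 3/64 = 0.0469

Step 3 — cumulative fraction after k components = (λ_1 + ... + λ_k) / Σ λ:
  k = 1: 47/64 = 0.7344
  k = 2: (47 + 14)/64 = 61/64 = 0.9531
  k = 3: (47 + 14 + 3)/64 = 64/64 = 1

Summary (fraction, with percent):

explained: PC1 0.7344 (73.44%), PC2 0.2188 (21.88%), PC3 0.0469 (4.69%);  cumulative: 0.7344, 0.9531, 1


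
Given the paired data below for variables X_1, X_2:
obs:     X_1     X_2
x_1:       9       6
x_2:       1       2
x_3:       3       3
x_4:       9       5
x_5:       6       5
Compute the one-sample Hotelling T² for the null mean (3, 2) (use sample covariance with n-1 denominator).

Step 1 — sample mean vector:
  mean(X_1) = (9 + 1 + 3 + 9 + 6) / 5 = 28/5 = 5.6
  mean(X_2) = (6 + 2 + 3 + 5 + 5) / 5 = 21/5 = 4.2
  x̄ = (5.6, 4.2),  deviation x̄ - mu_0 = (5.6, 4.2) - (3, 2) = (2.6, 2.2).

Step 2 — sample covariance matrix, S[i,j] = (1/(n-1)) · Σ_k (x_{k,i} - mean_i) · (x_{k,j} - mean_j), divisor n-1 = 4:
  S[X_1,X_1] = ((3.4)·(3.4) + (-4.6)·(-4.6) + (-2.6)·(-2.6) + (3.4)·(3.4) + (0.4)·(0.4)) / 4 = 51.2/4 = 12.8
  S[X_1,X_2] = ((3.4)·(1.8) + (-4.6)·(-2.2) + (-2.6)·(-1.2) + (3.4)·(0.8) + (0.4)·(0.8)) / 4 = 22.4/4 = 5.6
  S[X_2,X_2] = ((1.8)·(1.8) + (-2.2)·(-2.2) + (-1.2)·(-1.2) + (0.8)·(0.8) + (0.8)·(0.8)) / 4 = 10.8/4 = 2.7
  S = [[12.8, 5.6],
 [5.6, 2.7]].

Step 3 — invert S. det(S) = 12.8·2.7 - (5.6)² = 3.2.
  S^{-1} = (1/det) · [[d, -b], [-b, a]] = [[0.8437, -1.75],
 [-1.75, 4]].

Step 4 — quadratic form (x̄ - mu_0)^T · S^{-1} · (x̄ - mu_0):
  S^{-1} · (x̄ - mu_0) = (-1.6562, 4.25),
  (x̄ - mu_0)^T · [...] = (2.6)·(-1.6562) + (2.2)·(4.25) = 5.0437.

Step 5 — scale by n: T² = 5 · 5.0437 = 25.2187.

T² ≈ 25.2187


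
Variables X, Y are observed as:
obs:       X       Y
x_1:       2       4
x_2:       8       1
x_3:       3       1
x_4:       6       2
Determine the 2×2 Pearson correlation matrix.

Step 1 — column means:
  mean(X) = (2 + 8 + 3 + 6) / 4 = 19/4 = 4.75
  mean(Y) = (4 + 1 + 1 + 2) / 4 = 8/4 = 2

Step 2 — sample variances and covariances s[i,j] = (1/(n-1)) · Σ_k (x_{k,i} - mean_i) · (x_{k,j} - mean_j), with n-1 = 3:
  s[X,X] = ((-2.75)·(-2.75) + (3.25)·(3.25) + (-1.75)·(-1.75) + (1.25)·(1.25)) / 3 = 22.75/3 = 7.5833
  s[X,Y] = ((-2.75)·(2) + (3.25)·(-1) + (-1.75)·(-1) + (1.25)·(0)) / 3 = -7/3 = -2.3333
  s[Y,Y] = ((2)·(2) + (-1)·(-1) + (-1)·(-1) + (0)·(0)) / 3 = 6/3 = 2
  Sample standard deviations s_i = √(s[i,i]):
  s(X) = √(7.5833) = 2.7538
  s(Y) = √(2) = 1.4142

Step 3 — r_{ij} = s_{ij} / (s_i · s_j):
  r[X,X] = 1 (diagonal).
  r[X,Y] = -2.3333 / (2.7538 · 1.4142) = -2.3333 / 3.8944 = -0.5991
  r[Y,Y] = 1 (diagonal).

R is symmetric with unit diagonal. Assembling:

R = [[1, -0.5991],
 [-0.5991, 1]]


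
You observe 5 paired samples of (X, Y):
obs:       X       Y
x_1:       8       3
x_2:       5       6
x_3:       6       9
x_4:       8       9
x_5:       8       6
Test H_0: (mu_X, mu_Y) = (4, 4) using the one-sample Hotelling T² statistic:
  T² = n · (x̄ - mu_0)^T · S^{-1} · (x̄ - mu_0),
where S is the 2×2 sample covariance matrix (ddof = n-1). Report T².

Step 1 — sample mean vector:
  mean(X) = (8 + 5 + 6 + 8 + 8) / 5 = 35/5 = 7
  mean(Y) = (3 + 6 + 9 + 9 + 6) / 5 = 33/5 = 6.6
  x̄ = (7, 6.6),  deviation x̄ - mu_0 = (7, 6.6) - (4, 4) = (3, 2.6).

Step 2 — sample covariance matrix, S[i,j] = (1/(n-1)) · Σ_k (x_{k,i} - mean_i) · (x_{k,j} - mean_j), divisor n-1 = 4:
  S[X,X] = ((1)·(1) + (-2)·(-2) + (-1)·(-1) + (1)·(1) + (1)·(1)) / 4 = 8/4 = 2
  S[X,Y] = ((1)·(-3.6) + (-2)·(-0.6) + (-1)·(2.4) + (1)·(2.4) + (1)·(-0.6)) / 4 = -3/4 = -0.75
  S[Y,Y] = ((-3.6)·(-3.6) + (-0.6)·(-0.6) + (2.4)·(2.4) + (2.4)·(2.4) + (-0.6)·(-0.6)) / 4 = 25.2/4 = 6.3
  S = [[2, -0.75],
 [-0.75, 6.3]].

Step 3 — invert S. det(S) = 2·6.3 - (-0.75)² = 12.0375.
  S^{-1} = (1/det) · [[d, -b], [-b, a]] = [[0.5234, 0.0623],
 [0.0623, 0.1661]].

Step 4 — quadratic form (x̄ - mu_0)^T · S^{-1} · (x̄ - mu_0):
  S^{-1} · (x̄ - mu_0) = (1.7321, 0.6189),
  (x̄ - mu_0)^T · [...] = (3)·(1.7321) + (2.6)·(0.6189) = 6.8054.

Step 5 — scale by n: T² = 5 · 6.8054 = 34.027.

T² ≈ 34.027


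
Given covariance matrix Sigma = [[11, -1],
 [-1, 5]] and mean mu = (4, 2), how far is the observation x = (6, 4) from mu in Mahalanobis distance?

Step 1 — centre the observation: (x - mu) = (2, 2).

Step 2 — invert Sigma. det(Sigma) = 11·5 - (-1)² = 54.
  Sigma^{-1} = (1/det) · [[d, -b], [-b, a]] = [[0.0926, 0.0185],
 [0.0185, 0.2037]].

Step 3 — form the quadratic (x - mu)^T · Sigma^{-1} · (x - mu):
  Sigma^{-1} · (x - mu) = (0.2222, 0.4444).
  (x - mu)^T · [Sigma^{-1} · (x - mu)] = (2)·(0.2222) + (2)·(0.4444) = 1.3333.

Step 4 — take square root: d = √(1.3333) ≈ 1.1547.

d(x, mu) = √(1.3333) ≈ 1.1547


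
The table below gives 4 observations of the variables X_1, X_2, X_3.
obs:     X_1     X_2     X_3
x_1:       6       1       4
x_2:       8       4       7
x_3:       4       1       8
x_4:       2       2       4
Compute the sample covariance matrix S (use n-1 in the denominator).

Step 1 — column means:
  mean(X_1) = (6 + 8 + 4 + 2) / 4 = 20/4 = 5
  mean(X_2) = (1 + 4 + 1 + 2) / 4 = 8/4 = 2
  mean(X_3) = (4 + 7 + 8 + 4) / 4 = 23/4 = 5.75

Step 2 — sample covariance S[i,j] = (1/(n-1)) · Σ_k (x_{k,i} - mean_i) · (x_{k,j} - mean_j), with n-1 = 3.
  S[X_1,X_1] = ((1)·(1) + (3)·(3) + (-1)·(-1) + (-3)·(-3)) / 3 = 20/3 = 6.6667
  S[X_1,X_2] = ((1)·(-1) + (3)·(2) + (-1)·(-1) + (-3)·(0)) / 3 = 6/3 = 2
  S[X_1,X_3] = ((1)·(-1.75) + (3)·(1.25) + (-1)·(2.25) + (-3)·(-1.75)) / 3 = 5/3 = 1.6667
  S[X_2,X_2] = ((-1)·(-1) + (2)·(2) + (-1)·(-1) + (0)·(0)) / 3 = 6/3 = 2
  S[X_2,X_3] = ((-1)·(-1.75) + (2)·(1.25) + (-1)·(2.25) + (0)·(-1.75)) / 3 = 2/3 = 0.6667
  S[X_3,X_3] = ((-1.75)·(-1.75) + (1.25)·(1.25) + (2.25)·(2.25) + (-1.75)·(-1.75)) / 3 = 12.75/3 = 4.25

S is symmetric (S[j,i] = S[i,j]). Assembling:

S = [[6.6667, 2, 1.6667],
 [2, 2, 0.6667],
 [1.6667, 0.6667, 4.25]]


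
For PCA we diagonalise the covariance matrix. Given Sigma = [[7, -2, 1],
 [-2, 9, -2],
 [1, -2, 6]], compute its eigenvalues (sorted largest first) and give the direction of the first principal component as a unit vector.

Step 1 — characteristic polynomial p(λ) = det(λI - Sigma) = λ³ - tr·λ² + c_1·λ - det, where tr = trace, c_1 = sum of the principal 2×2 minors, det = det(Sigma):
  tr = 7 + 9 + 6 = 22,
  c_1 = (7·9 - (-2)²) + (7·6 - (1)²) + (9·6 - (-2)²) = 59 + 41 + 50 = 150,
  det = 7·(9·6 - (-2)²) - (-2)·((-2)·6 - (-2)·(1)) + (1)·((-2)·(-2) - 9·(1)) = 7·(50) - (-2)·(-10) + (1)·(-5) = 325.
  So p(λ) = λ³ - 22λ² + 150λ - 325.
Step 2 — look for an integer root (rational root theorem: any rational root is an integer divisor of 325). Testing λ = 5:
  p(5) = 125 - 550 + 750 - 325 = 0  ✓
  Dividing out (λ - 5): p(λ) = (λ - 5)(λ² - 17λ + 65).
Step 3 — remaining eigenvalues from the quadratic λ² - 17λ + 65 = 0:
  Δ = 17² - 4·65 = 289 - 260 = 29,  λ = (17 ± √29)/2 = (17 ± 5.3852)/2 ≈ 11.1926 or 5.8074.
  Sorted: λ_1 = 11.1926,  λ_2 = 5.8074,  λ_3 = 5  (check: sum = 22 = tr ✓).

Step 4 — unit eigenvector for λ_1 ≈ 11.1926: v spans the null space of (Sigma - λ_1 I), whose rows are
  r_1 = (-4.1926, -2, 1),  r_2 = (-2, -2.1926, -2),  r_3 = (1, -2, -5.1926).
  v is orthogonal to every row, so take v ∝ r_1 × r_2 = ((-2)·(-2) - (1)·(-2.1926), (1)·(-2) - (-4.1926)·(-2), (-4.1926)·(-2.1926) - (-2)·(-2)) ≈ (6.1926, -10.3852, 5.1926).
  Let u = (6.1926, -10.3852, 5.1926).
  ||u|| = √((6.1926)² + (-10.3852)² + (5.1926)²) = √(173.1626) ≈ 13.1591,  v_1 = u/||u|| ≈ (0.4706, -0.7892, 0.3946) (||v_1|| = 1).

λ_1 = 11.1926,  λ_2 = 5.8074,  λ_3 = 5;  v_1 ≈ (0.4706, -0.7892, 0.3946)


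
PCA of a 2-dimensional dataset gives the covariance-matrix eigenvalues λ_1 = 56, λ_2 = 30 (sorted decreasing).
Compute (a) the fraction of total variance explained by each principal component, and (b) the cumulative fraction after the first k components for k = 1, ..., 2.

Step 1 — total variance = trace(Sigma) = Σ λ_i = 56 + 30 = 86.

Step 2 — fraction explained by component i = λ_i / Σ λ:
  PC1: 56/86 = 0.6512
  PC2: 30/86 = 0.3488

Step 3 — cumulative fraction after k components = (λ_1 + ... + λ_k) / Σ λ:
  k = 1: 56/86 = 0.6512
  k = 2: (56 + 30)/86 = 86/86 = 1

Summary (fraction, with percent):

explained: PC1 0.6512 (65.12%), PC2 0.3488 (34.88%);  cumulative: 0.6512, 1


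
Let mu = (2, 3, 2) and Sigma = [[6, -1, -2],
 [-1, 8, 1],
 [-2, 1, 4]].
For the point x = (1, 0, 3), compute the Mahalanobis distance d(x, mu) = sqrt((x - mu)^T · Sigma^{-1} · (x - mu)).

Step 1 — centre the observation: (x - mu) = (-1, -3, 1).

Step 2 — invert Sigma (cofactor / det for 3×3, or solve directly):
  Sigma^{-1} = [[0.2013, 0.013, 0.0974],
 [0.013, 0.1299, -0.026],
 [0.0974, -0.026, 0.3052]].

Step 3 — form the quadratic (x - mu)^T · Sigma^{-1} · (x - mu):
  Sigma^{-1} · (x - mu) = (-0.1429, -0.4286, 0.2857).
  (x - mu)^T · [Sigma^{-1} · (x - mu)] = (-1)·(-0.1429) + (-3)·(-0.4286) + (1)·(0.2857) = 1.7143.

Step 4 — take square root: d = √(1.7143) ≈ 1.3093.

d(x, mu) = √(1.7143) ≈ 1.3093


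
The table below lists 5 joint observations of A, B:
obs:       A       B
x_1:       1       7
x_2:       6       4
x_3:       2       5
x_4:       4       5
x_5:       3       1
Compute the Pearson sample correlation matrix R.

Step 1 — column means:
  mean(A) = (1 + 6 + 2 + 4 + 3) / 5 = 16/5 = 3.2
  mean(B) = (7 + 4 + 5 + 5 + 1) / 5 = 22/5 = 4.4

Step 2 — sample variances and covariances s[i,j] = (1/(n-1)) · Σ_k (x_{k,i} - mean_i) · (x_{k,j} - mean_j), with n-1 = 4:
  s[A,A] = ((-2.2)·(-2.2) + (2.8)·(2.8) + (-1.2)·(-1.2) + (0.8)·(0.8) + (-0.2)·(-0.2)) / 4 = 14.8/4 = 3.7
  s[A,B] = ((-2.2)·(2.6) + (2.8)·(-0.4) + (-1.2)·(0.6) + (0.8)·(0.6) + (-0.2)·(-3.4)) / 4 = -6.4/4 = -1.6
  s[B,B] = ((2.6)·(2.6) + (-0.4)·(-0.4) + (0.6)·(0.6) + (0.6)·(0.6) + (-3.4)·(-3.4)) / 4 = 19.2/4 = 4.8
  Sample standard deviations s_i = √(s[i,i]):
  s(A) = √(3.7) = 1.9235
  s(B) = √(4.8) = 2.1909

Step 3 — r_{ij} = s_{ij} / (s_i · s_j):
  r[A,A] = 1 (diagonal).
  r[A,B] = -1.6 / (1.9235 · 2.1909) = -1.6 / 4.2143 = -0.3797
  r[B,B] = 1 (diagonal).

R is symmetric with unit diagonal. Assembling:

R = [[1, -0.3797],
 [-0.3797, 1]]


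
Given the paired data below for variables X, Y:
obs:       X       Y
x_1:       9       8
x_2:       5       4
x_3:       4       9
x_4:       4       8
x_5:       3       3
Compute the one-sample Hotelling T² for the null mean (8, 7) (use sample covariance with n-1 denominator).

Step 1 — sample mean vector:
  mean(X) = (9 + 5 + 4 + 4 + 3) / 5 = 25/5 = 5
  mean(Y) = (8 + 4 + 9 + 8 + 3) / 5 = 32/5 = 6.4
  x̄ = (5, 6.4),  deviation x̄ - mu_0 = (5, 6.4) - (8, 7) = (-3, -0.6).

Step 2 — sample covariance matrix, S[i,j] = (1/(n-1)) · Σ_k (x_{k,i} - mean_i) · (x_{k,j} - mean_j), divisor n-1 = 4:
  S[X,X] = ((4)·(4) + (0)·(0) + (-1)·(-1) + (-1)·(-1) + (-2)·(-2)) / 4 = 22/4 = 5.5
  S[X,Y] = ((4)·(1.6) + (0)·(-2.4) + (-1)·(2.6) + (-1)·(1.6) + (-2)·(-3.4)) / 4 = 9/4 = 2.25
  S[Y,Y] = ((1.6)·(1.6) + (-2.4)·(-2.4) + (2.6)·(2.6) + (1.6)·(1.6) + (-3.4)·(-3.4)) / 4 = 29.2/4 = 7.3
  S = [[5.5, 2.25],
 [2.25, 7.3]].

Step 3 — invert S. det(S) = 5.5·7.3 - (2.25)² = 35.0875.
  S^{-1} = (1/det) · [[d, -b], [-b, a]] = [[0.2081, -0.0641],
 [-0.0641, 0.1568]].

Step 4 — quadratic form (x̄ - mu_0)^T · S^{-1} · (x̄ - mu_0):
  S^{-1} · (x̄ - mu_0) = (-0.5857, 0.0983),
  (x̄ - mu_0)^T · [...] = (-3)·(-0.5857) + (-0.6)·(0.0983) = 1.698.

Step 5 — scale by n: T² = 5 · 1.698 = 8.4902.

T² ≈ 8.4902


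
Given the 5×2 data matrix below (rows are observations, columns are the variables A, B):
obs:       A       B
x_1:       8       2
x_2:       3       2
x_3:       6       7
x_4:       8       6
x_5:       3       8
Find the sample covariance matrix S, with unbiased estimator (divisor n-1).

Step 1 — column means:
  mean(A) = (8 + 3 + 6 + 8 + 3) / 5 = 28/5 = 5.6
  mean(B) = (2 + 2 + 7 + 6 + 8) / 5 = 25/5 = 5

Step 2 — sample covariance S[i,j] = (1/(n-1)) · Σ_k (x_{k,i} - mean_i) · (x_{k,j} - mean_j), with n-1 = 4.
  S[A,A] = ((2.4)·(2.4) + (-2.6)·(-2.6) + (0.4)·(0.4) + (2.4)·(2.4) + (-2.6)·(-2.6)) / 4 = 25.2/4 = 6.3
  S[A,B] = ((2.4)·(-3) + (-2.6)·(-3) + (0.4)·(2) + (2.4)·(1) + (-2.6)·(3)) / 4 = -4/4 = -1
  S[B,B] = ((-3)·(-3) + (-3)·(-3) + (2)·(2) + (1)·(1) + (3)·(3)) / 4 = 32/4 = 8

S is symmetric (S[j,i] = S[i,j]). Assembling:

S = [[6.3, -1],
 [-1, 8]]


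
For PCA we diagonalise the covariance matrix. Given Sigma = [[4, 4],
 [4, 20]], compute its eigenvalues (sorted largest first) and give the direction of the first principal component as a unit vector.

Step 1 — characteristic polynomial of 2×2 Sigma:
  det(Sigma - λI) = λ² - trace · λ + det = 0.
  trace = 4 + 20 = 24, det = 4·20 - (4)² = 64.
Step 2 — discriminant:
  Δ = trace² - 4·det = 576 - 256 = 320.
Step 3 — eigenvalues:
  λ = (trace ± √Δ)/2 = (24 ± 17.8885)/2,
  λ_1 = 20.9443,  λ_2 = 3.0557.

Step 4 — unit eigenvector for λ_1: solve (Sigma - λ_1 I)v = 0. First row:
  (4 - 20.9443)·v_x + (4)·v_y = 0, i.e. (-16.9443)·v_x + (4)·v_y = 0,
  so v ∝ (b, λ_1 - a) = (4, 16.9443) = u.
  ||u|| = √((4)² + (16.9443)²) = √(303.1084) ≈ 17.41,
  v_1 = u/||u|| ≈ (0.2298, 0.9732) (||v_1|| = 1).

λ_1 = 20.9443,  λ_2 = 3.0557;  v_1 ≈ (0.2298, 0.9732)


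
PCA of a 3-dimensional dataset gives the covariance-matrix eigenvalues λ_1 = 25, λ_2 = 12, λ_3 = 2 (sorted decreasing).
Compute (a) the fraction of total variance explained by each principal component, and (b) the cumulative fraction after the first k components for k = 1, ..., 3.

Step 1 — total variance = trace(Sigma) = Σ λ_i = 25 + 12 + 2 = 39.

Step 2 — fraction explained by component i = λ_i / Σ λ:
  PC1: 25/39 = 0.641
  PC2: 12/39 = 0.3077
  PC3: 2/39 = 0.0513

Step 3 — cumulative fraction after k components = (λ_1 + ... + λ_k) / Σ λ:
  k = 1: 25/39 = 0.641
  k = 2: (25 + 12)/39 = 37/39 = 0.9487
  k = 3: (25 + 12 + 2)/39 = 39/39 = 1

Summary (fraction, with percent):

explained: PC1 0.641 (64.1%), PC2 0.3077 (30.77%), PC3 0.0513 (5.13%);  cumulative: 0.641, 0.9487, 1


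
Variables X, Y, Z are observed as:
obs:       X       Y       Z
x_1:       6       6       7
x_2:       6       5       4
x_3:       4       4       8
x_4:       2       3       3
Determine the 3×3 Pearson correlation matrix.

Step 1 — column means:
  mean(X) = (6 + 6 + 4 + 2) / 4 = 18/4 = 4.5
  mean(Y) = (6 + 5 + 4 + 3) / 4 = 18/4 = 4.5
  mean(Z) = (7 + 4 + 8 + 3) / 4 = 22/4 = 5.5

Step 2 — sample variances and covariances s[i,j] = (1/(n-1)) · Σ_k (x_{k,i} - mean_i) · (x_{k,j} - mean_j), with n-1 = 3:
  s[X,X] = ((1.5)·(1.5) + (1.5)·(1.5) + (-0.5)·(-0.5) + (-2.5)·(-2.5)) / 3 = 11/3 = 3.6667
  s[X,Y] = ((1.5)·(1.5) + (1.5)·(0.5) + (-0.5)·(-0.5) + (-2.5)·(-1.5)) / 3 = 7/3 = 2.3333
  s[X,Z] = ((1.5)·(1.5) + (1.5)·(-1.5) + (-0.5)·(2.5) + (-2.5)·(-2.5)) / 3 = 5/3 = 1.6667
  s[Y,Y] = ((1.5)·(1.5) + (0.5)·(0.5) + (-0.5)·(-0.5) + (-1.5)·(-1.5)) / 3 = 5/3 = 1.6667
  s[Y,Z] = ((1.5)·(1.5) + (0.5)·(-1.5) + (-0.5)·(2.5) + (-1.5)·(-2.5)) / 3 = 4/3 = 1.3333
  s[Z,Z] = ((1.5)·(1.5) + (-1.5)·(-1.5) + (2.5)·(2.5) + (-2.5)·(-2.5)) / 3 = 17/3 = 5.6667
  Sample standard deviations s_i = √(s[i,i]):
  s(X) = √(3.6667) = 1.9149
  s(Y) = √(1.6667) = 1.291
  s(Z) = √(5.6667) = 2.3805

Step 3 — r_{ij} = s_{ij} / (s_i · s_j):
  r[X,X] = 1 (diagonal).
  r[X,Y] = 2.3333 / (1.9149 · 1.291) = 2.3333 / 2.4721 = 0.9439
  r[X,Z] = 1.6667 / (1.9149 · 2.3805) = 1.6667 / 4.5583 = 0.3656
  r[Y,Y] = 1 (diagonal).
  r[Y,Z] = 1.3333 / (1.291 · 2.3805) = 1.3333 / 3.0732 = 0.4339
  r[Z,Z] = 1 (diagonal).

R is symmetric with unit diagonal. Assembling:

R = [[1, 0.9439, 0.3656],
 [0.9439, 1, 0.4339],
 [0.3656, 0.4339, 1]]


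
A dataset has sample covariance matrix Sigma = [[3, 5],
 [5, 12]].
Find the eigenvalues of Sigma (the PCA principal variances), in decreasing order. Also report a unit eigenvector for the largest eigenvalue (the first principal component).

Step 1 — characteristic polynomial of 2×2 Sigma:
  det(Sigma - λI) = λ² - trace · λ + det = 0.
  trace = 3 + 12 = 15, det = 3·12 - (5)² = 11.
Step 2 — discriminant:
  Δ = trace² - 4·det = 225 - 44 = 181.
Step 3 — eigenvalues:
  λ = (trace ± √Δ)/2 = (15 ± 13.4536)/2,
  λ_1 = 14.2268,  λ_2 = 0.7732.

Step 4 — unit eigenvector for λ_1: solve (Sigma - λ_1 I)v = 0. First row:
  (3 - 14.2268)·v_x + (5)·v_y = 0, i.e. (-11.2268)·v_x + (5)·v_y = 0,
  so v ∝ (b, λ_1 - a) = (5, 11.2268) = u.
  ||u|| = √((5)² + (11.2268)²) = √(151.0413) ≈ 12.2899,
  v_1 = u/||u|| ≈ (0.4068, 0.9135) (||v_1|| = 1).

λ_1 = 14.2268,  λ_2 = 0.7732;  v_1 ≈ (0.4068, 0.9135)


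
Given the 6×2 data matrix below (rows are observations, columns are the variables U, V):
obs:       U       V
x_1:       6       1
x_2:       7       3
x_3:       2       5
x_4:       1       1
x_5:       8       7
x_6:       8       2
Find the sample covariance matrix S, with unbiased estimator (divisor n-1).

Step 1 — column means:
  mean(U) = (6 + 7 + 2 + 1 + 8 + 8) / 6 = 32/6 = 5.3333
  mean(V) = (1 + 3 + 5 + 1 + 7 + 2) / 6 = 19/6 = 3.1667

Step 2 — sample covariance S[i,j] = (1/(n-1)) · Σ_k (x_{k,i} - mean_i) · (x_{k,j} - mean_j), with n-1 = 5.
  S[U,U] = ((0.6667)·(0.6667) + (1.6667)·(1.6667) + (-3.3333)·(-3.3333) + (-4.3333)·(-4.3333) + (2.6667)·(2.6667) + (2.6667)·(2.6667)) / 5 = 47.3333/5 = 9.4667
  S[U,V] = ((0.6667)·(-2.1667) + (1.6667)·(-0.1667) + (-3.3333)·(1.8333) + (-4.3333)·(-2.1667) + (2.6667)·(3.8333) + (2.6667)·(-1.1667)) / 5 = 8.6667/5 = 1.7333
  S[V,V] = ((-2.1667)·(-2.1667) + (-0.1667)·(-0.1667) + (1.8333)·(1.8333) + (-2.1667)·(-2.1667) + (3.8333)·(3.8333) + (-1.1667)·(-1.1667)) / 5 = 28.8333/5 = 5.7667

S is symmetric (S[j,i] = S[i,j]). Assembling:

S = [[9.4667, 1.7333],
 [1.7333, 5.7667]]


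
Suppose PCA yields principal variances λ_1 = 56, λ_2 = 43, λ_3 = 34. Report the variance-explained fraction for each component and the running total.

Step 1 — total variance = trace(Sigma) = Σ λ_i = 56 + 43 + 34 = 133.

Step 2 — fraction explained by component i = λ_i / Σ λ:
  PC1: 56/133 = 0.4211
  PC2: 43/133 = 0.3233
  PC3: 34/133 = 0.2556

Step 3 — cumulative fraction after k components = (λ_1 + ... + λ_k) / Σ λ:
  k = 1: 56/133 = 0.4211
  k = 2: (56 + 43)/133 = 99/133 = 0.7444
  k = 3: (56 + 43 + 34)/133 = 133/133 = 1

Summary (fraction, with percent):

explained: PC1 0.4211 (42.11%), PC2 0.3233 (32.33%), PC3 0.2556 (25.56%);  cumulative: 0.4211, 0.7444, 1


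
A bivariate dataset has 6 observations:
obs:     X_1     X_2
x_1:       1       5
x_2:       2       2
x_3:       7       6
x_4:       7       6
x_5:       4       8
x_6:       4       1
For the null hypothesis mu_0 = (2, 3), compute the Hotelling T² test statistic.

Step 1 — sample mean vector:
  mean(X_1) = (1 + 2 + 7 + 7 + 4 + 4) / 6 = 25/6 = 4.1667
  mean(X_2) = (5 + 2 + 6 + 6 + 8 + 1) / 6 = 28/6 = 4.6667
  x̄ = (4.1667, 4.6667),  deviation x̄ - mu_0 = (4.1667, 4.6667) - (2, 3) = (2.1667, 1.6667).

Step 2 — sample covariance matrix, S[i,j] = (1/(n-1)) · Σ_k (x_{k,i} - mean_i) · (x_{k,j} - mean_j), divisor n-1 = 5:
  S[X_1,X_1] = ((-3.1667)·(-3.1667) + (-2.1667)·(-2.1667) + (2.8333)·(2.8333) + (2.8333)·(2.8333) + (-0.1667)·(-0.1667) + (-0.1667)·(-0.1667)) / 5 = 30.8333/5 = 6.1667
  S[X_1,X_2] = ((-3.1667)·(0.3333) + (-2.1667)·(-2.6667) + (2.8333)·(1.3333) + (2.8333)·(1.3333) + (-0.1667)·(3.3333) + (-0.1667)·(-3.6667)) / 5 = 12.3333/5 = 2.4667
  S[X_2,X_2] = ((0.3333)·(0.3333) + (-2.6667)·(-2.6667) + (1.3333)·(1.3333) + (1.3333)·(1.3333) + (3.3333)·(3.3333) + (-3.6667)·(-3.6667)) / 5 = 35.3333/5 = 7.0667
  S = [[6.1667, 2.4667],
 [2.4667, 7.0667]].

Step 3 — invert S. det(S) = 6.1667·7.0667 - (2.4667)² = 37.4933.
  S^{-1} = (1/det) · [[d, -b], [-b, a]] = [[0.1885, -0.0658],
 [-0.0658, 0.1645]].

Step 4 — quadratic form (x̄ - mu_0)^T · S^{-1} · (x̄ - mu_0):
  S^{-1} · (x̄ - mu_0) = (0.2987, 0.1316),
  (x̄ - mu_0)^T · [...] = (2.1667)·(0.2987) + (1.6667)·(0.1316) = 0.8665.

Step 5 — scale by n: T² = 6 · 0.8665 = 5.1991.

T² ≈ 5.1991


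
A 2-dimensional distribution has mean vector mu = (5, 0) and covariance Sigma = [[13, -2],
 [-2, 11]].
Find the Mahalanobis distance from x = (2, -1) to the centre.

Step 1 — centre the observation: (x - mu) = (-3, -1).

Step 2 — invert Sigma. det(Sigma) = 13·11 - (-2)² = 139.
  Sigma^{-1} = (1/det) · [[d, -b], [-b, a]] = [[0.0791, 0.0144],
 [0.0144, 0.0935]].

Step 3 — form the quadratic (x - mu)^T · Sigma^{-1} · (x - mu):
  Sigma^{-1} · (x - mu) = (-0.2518, -0.1367).
  (x - mu)^T · [Sigma^{-1} · (x - mu)] = (-3)·(-0.2518) + (-1)·(-0.1367) = 0.8921.

Step 4 — take square root: d = √(0.8921) ≈ 0.9445.

d(x, mu) = √(0.8921) ≈ 0.9445


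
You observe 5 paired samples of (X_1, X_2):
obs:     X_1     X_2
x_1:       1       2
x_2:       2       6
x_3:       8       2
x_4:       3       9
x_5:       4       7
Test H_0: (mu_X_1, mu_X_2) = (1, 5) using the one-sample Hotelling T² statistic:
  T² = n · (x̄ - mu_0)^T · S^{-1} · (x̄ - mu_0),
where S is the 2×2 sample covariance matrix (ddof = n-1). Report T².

Step 1 — sample mean vector:
  mean(X_1) = (1 + 2 + 8 + 3 + 4) / 5 = 18/5 = 3.6
  mean(X_2) = (2 + 6 + 2 + 9 + 7) / 5 = 26/5 = 5.2
  x̄ = (3.6, 5.2),  deviation x̄ - mu_0 = (3.6, 5.2) - (1, 5) = (2.6, 0.2).

Step 2 — sample covariance matrix, S[i,j] = (1/(n-1)) · Σ_k (x_{k,i} - mean_i) · (x_{k,j} - mean_j), divisor n-1 = 4:
  S[X_1,X_1] = ((-2.6)·(-2.6) + (-1.6)·(-1.6) + (4.4)·(4.4) + (-0.6)·(-0.6) + (0.4)·(0.4)) / 4 = 29.2/4 = 7.3
  S[X_1,X_2] = ((-2.6)·(-3.2) + (-1.6)·(0.8) + (4.4)·(-3.2) + (-0.6)·(3.8) + (0.4)·(1.8)) / 4 = -8.6/4 = -2.15
  S[X_2,X_2] = ((-3.2)·(-3.2) + (0.8)·(0.8) + (-3.2)·(-3.2) + (3.8)·(3.8) + (1.8)·(1.8)) / 4 = 38.8/4 = 9.7
  S = [[7.3, -2.15],
 [-2.15, 9.7]].

Step 3 — invert S. det(S) = 7.3·9.7 - (-2.15)² = 66.1875.
  S^{-1} = (1/det) · [[d, -b], [-b, a]] = [[0.1466, 0.0325],
 [0.0325, 0.1103]].

Step 4 — quadratic form (x̄ - mu_0)^T · S^{-1} · (x̄ - mu_0):
  S^{-1} · (x̄ - mu_0) = (0.3875, 0.1065),
  (x̄ - mu_0)^T · [...] = (2.6)·(0.3875) + (0.2)·(0.1065) = 1.0289.

Step 5 — scale by n: T² = 5 · 1.0289 = 5.1445.

T² ≈ 5.1445


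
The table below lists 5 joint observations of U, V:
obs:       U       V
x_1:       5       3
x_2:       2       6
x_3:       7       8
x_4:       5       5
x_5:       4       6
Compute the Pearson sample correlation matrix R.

Step 1 — column means:
  mean(U) = (5 + 2 + 7 + 5 + 4) / 5 = 23/5 = 4.6
  mean(V) = (3 + 6 + 8 + 5 + 6) / 5 = 28/5 = 5.6

Step 2 — sample variances and covariances s[i,j] = (1/(n-1)) · Σ_k (x_{k,i} - mean_i) · (x_{k,j} - mean_j), with n-1 = 4:
  s[U,U] = ((0.4)·(0.4) + (-2.6)·(-2.6) + (2.4)·(2.4) + (0.4)·(0.4) + (-0.6)·(-0.6)) / 4 = 13.2/4 = 3.3
  s[U,V] = ((0.4)·(-2.6) + (-2.6)·(0.4) + (2.4)·(2.4) + (0.4)·(-0.6) + (-0.6)·(0.4)) / 4 = 3.2/4 = 0.8
  s[V,V] = ((-2.6)·(-2.6) + (0.4)·(0.4) + (2.4)·(2.4) + (-0.6)·(-0.6) + (0.4)·(0.4)) / 4 = 13.2/4 = 3.3
  Sample standard deviations s_i = √(s[i,i]):
  s(U) = √(3.3) = 1.8166
  s(V) = √(3.3) = 1.8166

Step 3 — r_{ij} = s_{ij} / (s_i · s_j):
  r[U,U] = 1 (diagonal).
  r[U,V] = 0.8 / (1.8166 · 1.8166) = 0.8 / 3.3 = 0.2424
  r[V,V] = 1 (diagonal).

R is symmetric with unit diagonal. Assembling:

R = [[1, 0.2424],
 [0.2424, 1]]


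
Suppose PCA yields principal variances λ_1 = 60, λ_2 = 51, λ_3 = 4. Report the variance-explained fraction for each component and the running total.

Step 1 — total variance = trace(Sigma) = Σ λ_i = 60 + 51 + 4 = 115.

Step 2 — fraction explained by component i = λ_i / Σ λ:
  PC1: 60/115 = 0.5217
  PC2: 51/115 = 0.4435
  PC3: 4/115 = 0.0348

Step 3 — cumulative fraction after k components = (λ_1 + ... + λ_k) / Σ λ:
  k = 1: 60/115 = 0.5217
  k = 2: (60 + 51)/115 = 111/115 = 0.9652
  k = 3: (60 + 51 + 4)/115 = 115/115 = 1

Summary (fraction, with percent):

explained: PC1 0.5217 (52.17%), PC2 0.4435 (44.35%), PC3 0.0348 (3.48%);  cumulative: 0.5217, 0.9652, 1


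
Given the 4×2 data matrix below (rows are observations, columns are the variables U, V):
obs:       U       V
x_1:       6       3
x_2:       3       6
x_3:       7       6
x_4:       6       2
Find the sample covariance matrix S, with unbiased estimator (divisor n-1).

Step 1 — column means:
  mean(U) = (6 + 3 + 7 + 6) / 4 = 22/4 = 5.5
  mean(V) = (3 + 6 + 6 + 2) / 4 = 17/4 = 4.25

Step 2 — sample covariance S[i,j] = (1/(n-1)) · Σ_k (x_{k,i} - mean_i) · (x_{k,j} - mean_j), with n-1 = 3.
  S[U,U] = ((0.5)·(0.5) + (-2.5)·(-2.5) + (1.5)·(1.5) + (0.5)·(0.5)) / 3 = 9/3 = 3
  S[U,V] = ((0.5)·(-1.25) + (-2.5)·(1.75) + (1.5)·(1.75) + (0.5)·(-2.25)) / 3 = -3.5/3 = -1.1667
  S[V,V] = ((-1.25)·(-1.25) + (1.75)·(1.75) + (1.75)·(1.75) + (-2.25)·(-2.25)) / 3 = 12.75/3 = 4.25

S is symmetric (S[j,i] = S[i,j]). Assembling:

S = [[3, -1.1667],
 [-1.1667, 4.25]]


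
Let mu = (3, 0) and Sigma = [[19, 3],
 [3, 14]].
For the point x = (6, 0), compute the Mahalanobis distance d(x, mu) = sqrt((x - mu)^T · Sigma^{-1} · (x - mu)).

Step 1 — centre the observation: (x - mu) = (3, 0).

Step 2 — invert Sigma. det(Sigma) = 19·14 - (3)² = 257.
  Sigma^{-1} = (1/det) · [[d, -b], [-b, a]] = [[0.0545, -0.0117],
 [-0.0117, 0.0739]].

Step 3 — form the quadratic (x - mu)^T · Sigma^{-1} · (x - mu):
  Sigma^{-1} · (x - mu) = (0.1634, -0.035).
  (x - mu)^T · [Sigma^{-1} · (x - mu)] = (3)·(0.1634) + (0)·(-0.035) = 0.4903.

Step 4 — take square root: d = √(0.4903) ≈ 0.7002.

d(x, mu) = √(0.4903) ≈ 0.7002


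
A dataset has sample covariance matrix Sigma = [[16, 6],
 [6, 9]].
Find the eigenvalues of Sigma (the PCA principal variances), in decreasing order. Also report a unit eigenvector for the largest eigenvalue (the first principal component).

Step 1 — characteristic polynomial of 2×2 Sigma:
  det(Sigma - λI) = λ² - trace · λ + det = 0.
  trace = 16 + 9 = 25, det = 16·9 - (6)² = 108.
Step 2 — discriminant:
  Δ = trace² - 4·det = 625 - 432 = 193.
Step 3 — eigenvalues:
  λ = (trace ± √Δ)/2 = (25 ± 13.8924)/2,
  λ_1 = 19.4462,  λ_2 = 5.5538.

Step 4 — unit eigenvector for λ_1: solve (Sigma - λ_1 I)v = 0. First row:
  (16 - 19.4462)·v_x + (6)·v_y = 0, i.e. (-3.4462)·v_x + (6)·v_y = 0,
  so v ∝ (b, λ_1 - a) = (6, 3.4462) = u.
  ||u|| = √((6)² + (3.4462)²) = √(47.8764) ≈ 6.9193,
  v_1 = u/||u|| ≈ (0.8671, 0.4981) (||v_1|| = 1).

λ_1 = 19.4462,  λ_2 = 5.5538;  v_1 ≈ (0.8671, 0.4981)


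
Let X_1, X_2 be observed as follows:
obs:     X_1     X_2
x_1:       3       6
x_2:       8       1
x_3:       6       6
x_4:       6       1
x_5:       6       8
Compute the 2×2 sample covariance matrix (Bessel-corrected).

Step 1 — column means:
  mean(X_1) = (3 + 8 + 6 + 6 + 6) / 5 = 29/5 = 5.8
  mean(X_2) = (6 + 1 + 6 + 1 + 8) / 5 = 22/5 = 4.4

Step 2 — sample covariance S[i,j] = (1/(n-1)) · Σ_k (x_{k,i} - mean_i) · (x_{k,j} - mean_j), with n-1 = 4.
  S[X_1,X_1] = ((-2.8)·(-2.8) + (2.2)·(2.2) + (0.2)·(0.2) + (0.2)·(0.2) + (0.2)·(0.2)) / 4 = 12.8/4 = 3.2
  S[X_1,X_2] = ((-2.8)·(1.6) + (2.2)·(-3.4) + (0.2)·(1.6) + (0.2)·(-3.4) + (0.2)·(3.6)) / 4 = -11.6/4 = -2.9
  S[X_2,X_2] = ((1.6)·(1.6) + (-3.4)·(-3.4) + (1.6)·(1.6) + (-3.4)·(-3.4) + (3.6)·(3.6)) / 4 = 41.2/4 = 10.3

S is symmetric (S[j,i] = S[i,j]). Assembling:

S = [[3.2, -2.9],
 [-2.9, 10.3]]


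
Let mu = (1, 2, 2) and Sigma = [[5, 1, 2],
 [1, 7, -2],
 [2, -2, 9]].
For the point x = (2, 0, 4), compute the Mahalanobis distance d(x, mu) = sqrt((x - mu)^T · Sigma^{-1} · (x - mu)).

Step 1 — centre the observation: (x - mu) = (1, -2, 2).

Step 2 — invert Sigma (cofactor / det for 3×3, or solve directly):
  Sigma^{-1} = [[0.236, -0.052, -0.064],
 [-0.052, 0.164, 0.048],
 [-0.064, 0.048, 0.136]].

Step 3 — form the quadratic (x - mu)^T · Sigma^{-1} · (x - mu):
  Sigma^{-1} · (x - mu) = (0.212, -0.284, 0.112).
  (x - mu)^T · [Sigma^{-1} · (x - mu)] = (1)·(0.212) + (-2)·(-0.284) + (2)·(0.112) = 1.004.

Step 4 — take square root: d = √(1.004) ≈ 1.002.

d(x, mu) = √(1.004) ≈ 1.002


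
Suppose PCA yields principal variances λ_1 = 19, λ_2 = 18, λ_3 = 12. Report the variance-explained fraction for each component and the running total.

Step 1 — total variance = trace(Sigma) = Σ λ_i = 19 + 18 + 12 = 49.

Step 2 — fraction explained by component i = λ_i / Σ λ:
  PC1: 19/49 = 0.3878
  PC2: 18/49 = 0.3673
  PC3: 12/49 = 0.2449

Step 3 — cumulative fraction after k components = (λ_1 + ... + λ_k) / Σ λ:
  k = 1: 19/49 = 0.3878
  k = 2: (19 + 18)/49 = 37/49 = 0.7551
  k = 3: (19 + 18 + 12)/49 = 49/49 = 1

Summary (fraction, with percent):

explained: PC1 0.3878 (38.78%), PC2 0.3673 (36.73%), PC3 0.2449 (24.49%);  cumulative: 0.3878, 0.7551, 1
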